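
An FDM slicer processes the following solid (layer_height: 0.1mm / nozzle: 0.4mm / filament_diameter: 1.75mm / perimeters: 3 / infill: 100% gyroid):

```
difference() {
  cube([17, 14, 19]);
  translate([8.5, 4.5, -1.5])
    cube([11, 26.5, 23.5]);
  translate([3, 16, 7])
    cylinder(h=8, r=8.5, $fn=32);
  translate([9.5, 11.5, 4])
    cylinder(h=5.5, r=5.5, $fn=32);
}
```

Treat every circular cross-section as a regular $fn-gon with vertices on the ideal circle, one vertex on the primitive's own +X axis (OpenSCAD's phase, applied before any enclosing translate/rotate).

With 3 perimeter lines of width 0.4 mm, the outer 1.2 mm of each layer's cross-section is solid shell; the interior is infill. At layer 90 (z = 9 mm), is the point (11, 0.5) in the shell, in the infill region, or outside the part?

shell

At z = 9 mm: the cube (footprint 17×14) is included at this height; the cube at (8.5, 4.5) (footprint 11×26.5) is included at this height; the cylinder at (3, 16): section is a regular 32-gon, circumradius r=8.5; the r=5.5 cylinder at (9.5, 11.5) contributes a regular 32-gon of circumradius 5.5; Subtracting the remaining from the first: starting from the 17×14 cube, the 11×26.5 cube at (8.5, 4.5) partially overlaps it — only the 80.75 mm² overlap (of its 291.50 mm²) is removed, clipping the outline; the r=8.5 cylinder at (3, 16) partially overlaps it — only the 50.95 mm² overlap (of its 225.52 mm²) is removed, clipping the outline; the r=5.5 cylinder at (9.5, 11.5) partially overlaps it — only the 5.64 mm² overlap (of its 94.42 mm²) is removed, clipping the outline — 1 connected region. Overall, the cross-section is a single solid region. The nearest boundary edge runs (17.00, 0.00)→(0.00, 0.00); distance from the point to it = 0.50 mm. The point is inside the cross-section, 0.50 mm from the nearest boundary — within the 1.2 mm shell band (3 × 0.4).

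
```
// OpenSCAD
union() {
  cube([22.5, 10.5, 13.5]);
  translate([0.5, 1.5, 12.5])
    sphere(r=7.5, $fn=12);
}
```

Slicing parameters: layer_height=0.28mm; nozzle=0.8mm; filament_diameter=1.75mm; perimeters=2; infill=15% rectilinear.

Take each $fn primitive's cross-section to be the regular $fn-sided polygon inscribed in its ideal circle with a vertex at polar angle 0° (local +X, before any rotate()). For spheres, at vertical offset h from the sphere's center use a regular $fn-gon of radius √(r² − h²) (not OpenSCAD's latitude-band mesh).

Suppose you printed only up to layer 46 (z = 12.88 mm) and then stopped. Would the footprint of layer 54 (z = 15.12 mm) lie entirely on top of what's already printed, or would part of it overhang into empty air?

entirely on top

Compare the two slices. At z = 12.88: the cube is present — its section is the full 22.5×10.5 rectangle (area 236.25 mm²); the sphere at (0.5, 1.5): section is a regular 12-gon, circumradius = √(r²−h²) = √(7.5²−0.38²) = 7.490 (area = (12/2)·7.490²·sin(360°/12) = 168.32 mm²); Combining (union): the regions partially overlap — summed areas 404.57 mm² minus the doubly-counted overlap 57.47 mm² gives 347.09 mm² — area = 347.09 mm². At z = 15.12: the cube is not intersected at this z (z outside [0, 13.5]); the sphere at (0.5, 1.5): section is a regular 12-gon, circumradius = √(r²−h²) = √(7.5²−2.62²) = 7.027 (area = (12/2)·7.027²·sin(360°/12) = 148.16 mm²); Combining (union): only the r=7.5 sphere at (0.5, 1.5) is present, so the union is just that shape — area = 148.16 mm². Checking containment: the cross-section at z = 15.12 is a subset of the cross-section at z = 12.88.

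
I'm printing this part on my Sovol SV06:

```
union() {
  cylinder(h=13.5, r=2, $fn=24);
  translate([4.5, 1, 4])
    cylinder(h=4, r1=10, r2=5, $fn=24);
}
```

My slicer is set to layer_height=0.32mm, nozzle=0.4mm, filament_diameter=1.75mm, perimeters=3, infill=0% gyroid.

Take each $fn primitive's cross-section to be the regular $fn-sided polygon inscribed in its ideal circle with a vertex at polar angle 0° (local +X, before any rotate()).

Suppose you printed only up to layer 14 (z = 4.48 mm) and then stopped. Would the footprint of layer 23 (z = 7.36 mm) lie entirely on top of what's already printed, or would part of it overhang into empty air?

Compare the two slices. At z = 4.48: the cylinder: section is a regular 24-gon, circumradius r=2 (area = (24/2)·2.000²·sin(360°/24) = 12.42 mm²); the cone at (4.5, 1) contributes a regular 24-gon of circumradius 9.400 (interpolated between r1=10 and r2=5 at t=0.120) (area = (24/2)·9.400²·sin(360°/24) = 274.43 mm²); Merging all regions: the r=2 cylinder lies entirely inside the cone at (4.5, 1), so the union is just the cone at (4.5, 1) — area = 274.43 mm². At z = 7.36: the r=2 cylinder contributes a regular 24-gon of circumradius 2 (area = (24/2)·2.000²·sin(360°/24) = 12.42 mm²); the cone at (4.5, 1) (r1=10→r2=5) has section circumradius 5.800 here — a regular 24-gon (area = (24/2)·5.800²·sin(360°/24) = 104.48 mm²); Merging all regions: the regions partially overlap — summed areas 116.90 mm² minus the doubly-counted overlap 10.25 mm² gives 106.65 mm² — area = 106.65 mm². Checking containment: the cross-section at z = 7.36 is a subset of the cross-section at z = 4.48.

entirely on top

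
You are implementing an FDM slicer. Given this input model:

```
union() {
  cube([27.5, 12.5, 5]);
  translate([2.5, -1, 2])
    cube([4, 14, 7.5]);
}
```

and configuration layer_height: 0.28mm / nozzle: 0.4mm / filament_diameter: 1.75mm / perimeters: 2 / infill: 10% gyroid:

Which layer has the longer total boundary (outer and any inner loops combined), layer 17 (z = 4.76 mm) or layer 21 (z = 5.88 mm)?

layer 17 (z = 4.76 mm)

Layer 17 (z = 4.76): the 27.5×12.5 cube contributes its full rectangle (perimeter 80.00 mm); the cube at (2.5, -1) is present — its section is the full 4×14 rectangle (perimeter 36.00 mm); Taking the union: the regions partially overlap (shared area 50.00 mm²), so the edge portions inside another operand are dropped and the merged outline is re-measured after clipping — boundary = 83.00 mm. So its perimeter = 83.00 mm. Layer 21 (z = 5.88): the cube does not reach this height (z outside [0, 5]); the 4×14 cube at (2.5, -1) contributes its full rectangle (perimeter 36.00 mm); Combining (union): only the 4×14 cube at (2.5, -1) is present, so the union is just that shape — boundary = 36.00 mm. So its perimeter = 36.00 mm. Layer 17 is larger (83.00 vs 36.00 mm).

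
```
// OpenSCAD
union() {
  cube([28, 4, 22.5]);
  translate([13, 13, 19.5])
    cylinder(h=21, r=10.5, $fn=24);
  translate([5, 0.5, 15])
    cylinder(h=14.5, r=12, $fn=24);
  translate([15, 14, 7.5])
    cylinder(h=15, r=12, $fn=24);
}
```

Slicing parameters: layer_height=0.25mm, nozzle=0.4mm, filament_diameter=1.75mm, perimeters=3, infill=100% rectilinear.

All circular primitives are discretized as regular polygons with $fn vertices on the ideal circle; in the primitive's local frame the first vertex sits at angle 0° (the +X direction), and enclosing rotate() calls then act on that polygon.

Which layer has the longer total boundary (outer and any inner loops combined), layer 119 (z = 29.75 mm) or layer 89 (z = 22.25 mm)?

Layer 119 (z = 29.75): the cube is not intersected at this z (z outside [0, 22.5]); the r=10.5 cylinder at (13, 13) contributes a regular 24-gon of circumradius 10.5 (perimeter = 2·24·10.500·sin(180°/24) = 65.79 mm); the cylinder at (5, 0.5) is not intersected at this z (z outside [15, 29.5]); the cylinder at (15, 14) is not intersected at this z (z outside [7.5, 22.5]); Taking the union: only the r=10.5 cylinder at (13, 13) is present, so the union is just that shape — boundary = 65.79 mm. So its perimeter = 65.79 mm. Layer 89 (z = 22.25): the 28×4 cube contributes its full rectangle (perimeter 64.00 mm); the r=10.5 cylinder at (13, 13) contributes a regular 24-gon of circumradius 10.5 (perimeter = 2·24·10.500·sin(180°/24) = 65.79 mm); the cylinder at (5, 0.5): section is a regular 24-gon, circumradius r=12 (perimeter = 2·24·12.000·sin(180°/24) = 75.18 mm); the r=12 cylinder at (15, 14) contributes a regular 24-gon of circumradius 12 (perimeter = 2·24·12.000·sin(180°/24) = 75.18 mm); Taking the union: the regions partially overlap (shared area 495.64 mm²), so the edge portions inside another operand are dropped and the merged outline is re-measured after clipping — boundary = 126.43 mm. So its perimeter = 126.43 mm. Layer 89 is larger (126.43 vs 65.79 mm).

layer 89 (z = 22.25 mm)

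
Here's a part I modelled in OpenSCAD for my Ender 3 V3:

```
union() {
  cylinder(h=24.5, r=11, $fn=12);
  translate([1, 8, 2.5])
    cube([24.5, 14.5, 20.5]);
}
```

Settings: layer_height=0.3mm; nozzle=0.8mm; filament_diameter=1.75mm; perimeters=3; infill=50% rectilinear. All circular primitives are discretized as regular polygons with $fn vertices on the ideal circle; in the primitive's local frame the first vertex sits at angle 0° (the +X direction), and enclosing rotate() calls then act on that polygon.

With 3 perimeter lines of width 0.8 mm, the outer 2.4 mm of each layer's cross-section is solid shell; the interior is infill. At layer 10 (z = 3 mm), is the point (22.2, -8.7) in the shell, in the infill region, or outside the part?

outside

At z = 3 mm: the r=11 cylinder gives a regular 12-gon of circumradius 11 (constant along its height); the cube at (1, 8) (footprint 24.5×14.5) is included at this height; Taking the union: the regions partially overlap (shared area 10.75 mm²), so overlapping operands fuse into one piece — 1 connected region. Overall, the cross-section is a single solid region. The nearest boundary edge runs (11.00, 0.00)→(9.53, -5.50); distance from the point to it = 13.07 mm. The point is not inside any of the regions above, so it lies outside the cross-section (13.07 mm from the nearest boundary).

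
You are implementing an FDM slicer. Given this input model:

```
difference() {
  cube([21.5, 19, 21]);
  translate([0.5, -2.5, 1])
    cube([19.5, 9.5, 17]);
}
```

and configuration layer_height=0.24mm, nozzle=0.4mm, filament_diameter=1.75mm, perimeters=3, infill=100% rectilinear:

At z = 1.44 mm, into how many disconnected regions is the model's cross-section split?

At z = 1.44 mm: the cube is present — its section is the full 21.5×19 rectangle; the cube at (0.5, -2.5) is present — its section is the full 19.5×9.5 rectangle; After the difference (first − rest): starting from the 21.5×19 cube, the 19.5×9.5 cube at (0.5, -2.5) partially overlaps it — only the 136.50 mm² overlap (of its 185.25 mm²) is removed, clipping the outline — 1 connected region. The result has 1 disconnected region.

1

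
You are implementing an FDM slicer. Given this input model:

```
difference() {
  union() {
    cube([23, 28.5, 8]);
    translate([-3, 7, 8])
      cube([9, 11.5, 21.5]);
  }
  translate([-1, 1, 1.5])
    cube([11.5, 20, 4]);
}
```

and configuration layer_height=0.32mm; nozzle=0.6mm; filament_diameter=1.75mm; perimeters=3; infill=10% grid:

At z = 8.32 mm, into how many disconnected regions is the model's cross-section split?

At z = 8.32 mm: the cube is not intersected at this z (z outside [0, 8]); the cube at (-3, 7) is present — its section is the full 9×11.5 rectangle; Combining (union): only the 9×11.5 cube at (-3, 7) is present, so the union is just that shape — 1 connected region; the cube at (-1, 1) is not intersected at this z (z outside [1.5, 5.5]); Taking the first minus the rest: none of the subtracted shapes is present at this height, so that combined region is unchanged — 1 connected region. The result has 1 disconnected region.

1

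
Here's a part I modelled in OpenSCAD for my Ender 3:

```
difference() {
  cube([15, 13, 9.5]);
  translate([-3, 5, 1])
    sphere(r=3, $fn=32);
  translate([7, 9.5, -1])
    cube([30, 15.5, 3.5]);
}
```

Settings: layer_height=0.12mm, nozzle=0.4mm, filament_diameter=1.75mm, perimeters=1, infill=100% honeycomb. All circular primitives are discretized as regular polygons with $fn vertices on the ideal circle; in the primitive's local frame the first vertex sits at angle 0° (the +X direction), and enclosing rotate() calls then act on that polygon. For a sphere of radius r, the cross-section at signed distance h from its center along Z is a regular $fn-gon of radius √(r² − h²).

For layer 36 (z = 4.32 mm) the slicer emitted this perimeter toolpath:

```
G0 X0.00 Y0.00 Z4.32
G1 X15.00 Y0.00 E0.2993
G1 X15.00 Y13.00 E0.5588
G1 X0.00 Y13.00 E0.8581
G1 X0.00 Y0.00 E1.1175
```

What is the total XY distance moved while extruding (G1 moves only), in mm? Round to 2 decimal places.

56.00 mm

Sum the Euclidean lengths of each G1 segment: total = 56.00 mm.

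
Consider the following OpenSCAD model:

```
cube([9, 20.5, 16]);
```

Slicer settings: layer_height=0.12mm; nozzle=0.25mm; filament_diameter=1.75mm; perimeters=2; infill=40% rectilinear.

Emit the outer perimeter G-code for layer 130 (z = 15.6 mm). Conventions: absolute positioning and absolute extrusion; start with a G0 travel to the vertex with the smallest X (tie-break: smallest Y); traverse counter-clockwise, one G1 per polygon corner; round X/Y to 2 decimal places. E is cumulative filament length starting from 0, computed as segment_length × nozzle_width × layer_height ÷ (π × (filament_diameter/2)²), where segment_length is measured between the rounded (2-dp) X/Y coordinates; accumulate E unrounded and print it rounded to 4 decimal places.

G0 X0.00 Y0.00 Z15.60
G1 X9.00 Y0.00 E0.1123
G1 X9.00 Y20.50 E0.3679
G1 X0.00 Y20.50 E0.4802
G1 X0.00 Y0.00 E0.7359

At z = 15.6 mm: the 9×20.5 cube contributes its full rectangle. The outline is a single polygon with 4 vertices. Extrusion per mm of travel: 0.25 × 0.12 / (π × 0.875²) = 0.012473. Accumulating E over each segment gives final E = 0.7359.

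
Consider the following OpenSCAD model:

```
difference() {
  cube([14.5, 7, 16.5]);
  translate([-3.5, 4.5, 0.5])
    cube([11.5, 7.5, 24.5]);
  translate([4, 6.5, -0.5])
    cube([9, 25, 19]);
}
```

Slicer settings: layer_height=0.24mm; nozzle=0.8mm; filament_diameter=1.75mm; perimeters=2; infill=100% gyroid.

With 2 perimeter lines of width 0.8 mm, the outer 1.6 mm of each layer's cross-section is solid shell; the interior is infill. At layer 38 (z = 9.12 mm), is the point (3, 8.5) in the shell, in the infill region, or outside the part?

outside

At z = 9.12 mm: the cube is present — its section is the full 14.5×7 rectangle; the cube at (-3.5, 4.5) is present — its section is the full 11.5×7.5 rectangle; the cube at (4, 6.5) is present — its section is the full 9×25 rectangle; Taking the first minus the rest: starting from the 14.5×7 cube, the 11.5×7.5 cube at (-3.5, 4.5) partially overlaps it — only the 20.00 mm² overlap (of its 86.25 mm²) is removed, clipping the outline; the 9×25 cube at (4, 6.5) partially overlaps it — only the 2.50 mm² overlap (of its 225.00 mm²) is removed, clipping the outline — 1 connected region. Overall, the cross-section is a single solid region. The nearest boundary edge runs (0.00, 4.50)→(8.00, 4.50); distance from the point to it = 4.00 mm. The point is not inside any of the regions above, so it lies outside the cross-section (4.00 mm from the nearest boundary).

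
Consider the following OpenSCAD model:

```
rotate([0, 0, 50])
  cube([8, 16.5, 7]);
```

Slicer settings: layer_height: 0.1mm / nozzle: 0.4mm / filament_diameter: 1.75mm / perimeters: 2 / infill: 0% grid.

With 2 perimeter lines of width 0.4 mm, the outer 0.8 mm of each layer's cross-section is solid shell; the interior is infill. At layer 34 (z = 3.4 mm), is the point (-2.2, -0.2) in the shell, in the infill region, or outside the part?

At z = 3.4 mm: the cube is present — its section is the full 8×16.5 rectangle; (rotated 50° about Z; rotation is an isometry so areas/perimeters/island counts are preserved). Overall, the cross-section is a single solid region. Undo the 50° rotation: the query point maps to (-1.567, 1.557) in the un-rotated model frame. The nearest boundary edge runs (0.00, 16.50)→(0.00, 0.00); distance from the point to it = 1.57 mm. The point is not inside any of the regions above, so it lies outside the cross-section (1.57 mm from the nearest boundary).

outside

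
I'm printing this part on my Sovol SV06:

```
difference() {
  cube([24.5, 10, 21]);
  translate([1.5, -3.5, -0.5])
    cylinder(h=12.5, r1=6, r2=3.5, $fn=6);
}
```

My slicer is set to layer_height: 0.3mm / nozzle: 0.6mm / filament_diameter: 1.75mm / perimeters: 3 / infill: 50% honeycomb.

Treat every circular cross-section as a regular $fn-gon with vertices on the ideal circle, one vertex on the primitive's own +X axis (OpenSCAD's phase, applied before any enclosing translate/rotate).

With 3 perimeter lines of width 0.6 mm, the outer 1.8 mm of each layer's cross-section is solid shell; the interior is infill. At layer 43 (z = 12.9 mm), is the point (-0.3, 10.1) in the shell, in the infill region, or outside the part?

At z = 12.9 mm: the 24.5×10 cube contributes its full rectangle; the cone at (1.5, -3.5) is absent (z outside [-0.5, 12]); After the difference (first − rest): none of the subtracted shapes is present at this height, so the 24.5×10 cube is unchanged — 1 connected region. Overall, the cross-section is a single solid region. The nearest boundary edge runs (24.50, 10.00)→(0.00, 10.00); distance from the point to it = 0.32 mm. The point is not inside any of the regions above, so it lies outside the cross-section (0.32 mm from the nearest boundary).

outside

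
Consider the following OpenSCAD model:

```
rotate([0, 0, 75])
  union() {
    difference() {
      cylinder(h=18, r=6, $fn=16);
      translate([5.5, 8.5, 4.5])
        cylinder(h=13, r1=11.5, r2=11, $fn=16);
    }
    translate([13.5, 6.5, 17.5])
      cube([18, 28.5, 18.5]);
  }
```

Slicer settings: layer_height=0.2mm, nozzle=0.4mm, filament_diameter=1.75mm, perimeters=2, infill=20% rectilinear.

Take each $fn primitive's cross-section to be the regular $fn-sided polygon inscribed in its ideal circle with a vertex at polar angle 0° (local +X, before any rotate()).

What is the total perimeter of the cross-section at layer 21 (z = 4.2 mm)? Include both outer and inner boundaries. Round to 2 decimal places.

At z = 4.2 mm: the r=6 cylinder contributes a regular 16-gon of circumradius 6 (perimeter = 2·16·6.000·sin(180°/16) = 37.46 mm); the cone at (5.5, 8.5) is not intersected at this z (z outside [4.5, 17.5]); After the difference (first − rest): none of the subtracted shapes is present at this height, so the r=6 cylinder is unchanged — boundary = 37.46 mm; the cube at (13.5, 6.5) is not intersected at this z (z outside [17.5, 36]); Combining (union): only that combined region is present, so the union is just that shape — boundary = 37.46 mm; (rotated 75° about Z; rotation is an isometry so areas/perimeters/island counts are preserved). Overall, the cross-section is a single solid region. Total boundary length (outer) = 37.46 mm.

37.46 mm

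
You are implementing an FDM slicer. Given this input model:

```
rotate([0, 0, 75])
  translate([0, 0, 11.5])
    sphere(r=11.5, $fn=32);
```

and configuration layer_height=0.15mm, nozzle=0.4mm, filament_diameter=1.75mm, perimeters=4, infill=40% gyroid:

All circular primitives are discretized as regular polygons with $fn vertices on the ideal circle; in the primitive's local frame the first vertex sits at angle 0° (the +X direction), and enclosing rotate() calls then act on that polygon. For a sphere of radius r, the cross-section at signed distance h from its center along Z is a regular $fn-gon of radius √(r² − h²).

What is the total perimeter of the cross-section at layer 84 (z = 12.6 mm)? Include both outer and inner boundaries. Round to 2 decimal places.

71.81 mm

At z = 12.6 mm: the r=11.5 sphere contributes a regular 32-gon of circumradius √(11.5²−1.1²) = 11.447 (perimeter = 2·32·11.447·sin(180°/32) = 71.81 mm); (whole slice rotated 75° about Z — lengths, areas and connectivity unchanged). Overall, the cross-section is a single solid region. Total boundary length (outer) = 71.81 mm.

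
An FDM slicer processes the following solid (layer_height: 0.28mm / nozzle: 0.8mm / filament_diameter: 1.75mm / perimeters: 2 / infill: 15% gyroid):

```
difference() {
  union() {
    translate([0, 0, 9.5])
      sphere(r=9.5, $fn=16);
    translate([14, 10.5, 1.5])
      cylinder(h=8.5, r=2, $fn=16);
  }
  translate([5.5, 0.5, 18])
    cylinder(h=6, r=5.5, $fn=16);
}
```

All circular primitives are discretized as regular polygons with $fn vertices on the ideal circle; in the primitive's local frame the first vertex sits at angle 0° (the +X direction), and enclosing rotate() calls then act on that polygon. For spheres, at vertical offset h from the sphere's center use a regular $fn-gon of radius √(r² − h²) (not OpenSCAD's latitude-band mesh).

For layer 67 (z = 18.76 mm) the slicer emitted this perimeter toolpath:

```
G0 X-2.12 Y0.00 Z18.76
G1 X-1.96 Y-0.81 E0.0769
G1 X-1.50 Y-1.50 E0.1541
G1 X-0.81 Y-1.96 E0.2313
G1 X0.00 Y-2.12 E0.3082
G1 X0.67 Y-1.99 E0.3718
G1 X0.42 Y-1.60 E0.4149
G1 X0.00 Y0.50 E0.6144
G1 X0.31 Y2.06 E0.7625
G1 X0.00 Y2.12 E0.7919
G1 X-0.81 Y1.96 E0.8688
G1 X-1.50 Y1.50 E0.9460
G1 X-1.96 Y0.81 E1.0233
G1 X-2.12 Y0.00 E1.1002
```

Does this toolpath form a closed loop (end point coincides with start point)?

Start point (G0): (-2.12, 0.00). End point (last G1): the path returns to the start — closed.

yes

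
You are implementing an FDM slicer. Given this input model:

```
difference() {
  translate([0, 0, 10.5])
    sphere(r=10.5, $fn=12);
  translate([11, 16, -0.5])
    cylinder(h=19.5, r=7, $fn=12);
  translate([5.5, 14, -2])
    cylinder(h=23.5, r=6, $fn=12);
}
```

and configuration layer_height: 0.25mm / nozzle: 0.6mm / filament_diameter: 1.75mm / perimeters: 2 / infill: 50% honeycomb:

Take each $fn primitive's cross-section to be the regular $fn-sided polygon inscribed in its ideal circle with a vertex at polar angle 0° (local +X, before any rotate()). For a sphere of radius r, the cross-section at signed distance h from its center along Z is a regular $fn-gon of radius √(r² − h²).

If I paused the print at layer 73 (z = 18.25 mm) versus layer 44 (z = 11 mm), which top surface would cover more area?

layer 44 (z = 11 mm)

Layer 73 (z = 18.25): the sphere: section is a regular 12-gon, circumradius = √(r²−h²) = √(10.5²−7.75²) = 7.084 (area = (12/2)·7.084²·sin(360°/12) = 150.56 mm²); the r=7 cylinder at (11, 16) contributes a regular 12-gon of circumradius 7 (area = (12/2)·7.000²·sin(360°/12) = 147.00 mm²); the r=6 cylinder at (5.5, 14) gives a regular 12-gon of circumradius 6 (constant along its height) (area = (12/2)·6.000²·sin(360°/12) = 108.00 mm²); Subtracting the remaining from the first: starting from the r=10.5 sphere (150.56 mm²), the r=7 cylinder at (11, 16) misses the remaining region (no effect); the r=6 cylinder at (5.5, 14) misses the remaining region (no effect) — area = 150.56 mm². So its area = 150.56 mm². Layer 44 (z = 11): the r=10.5 sphere contributes a regular 12-gon of circumradius √(10.5²−0.5²) = 10.488 (area = (12/2)·10.488²·sin(360°/12) = 330.00 mm²); the r=7 cylinder at (11, 16) contributes a regular 12-gon of circumradius 7 (area = (12/2)·7.000²·sin(360°/12) = 147.00 mm²); the r=6 cylinder at (5.5, 14) contributes a regular 12-gon of circumradius 6 (area = (12/2)·6.000²·sin(360°/12) = 108.00 mm²); Subtracting the remaining from the first: starting from the r=10.5 sphere (330.00 mm²), the r=7 cylinder at (11, 16) misses the remaining region (no effect); the r=6 cylinder at (5.5, 14) partially overlaps it — only the 3.99 mm² overlap (of its 108.00 mm²) is removed, clipping the outline — area = 326.01 mm². So its area = 326.01 mm². Layer 44 is larger (326.01 vs 150.56 mm²).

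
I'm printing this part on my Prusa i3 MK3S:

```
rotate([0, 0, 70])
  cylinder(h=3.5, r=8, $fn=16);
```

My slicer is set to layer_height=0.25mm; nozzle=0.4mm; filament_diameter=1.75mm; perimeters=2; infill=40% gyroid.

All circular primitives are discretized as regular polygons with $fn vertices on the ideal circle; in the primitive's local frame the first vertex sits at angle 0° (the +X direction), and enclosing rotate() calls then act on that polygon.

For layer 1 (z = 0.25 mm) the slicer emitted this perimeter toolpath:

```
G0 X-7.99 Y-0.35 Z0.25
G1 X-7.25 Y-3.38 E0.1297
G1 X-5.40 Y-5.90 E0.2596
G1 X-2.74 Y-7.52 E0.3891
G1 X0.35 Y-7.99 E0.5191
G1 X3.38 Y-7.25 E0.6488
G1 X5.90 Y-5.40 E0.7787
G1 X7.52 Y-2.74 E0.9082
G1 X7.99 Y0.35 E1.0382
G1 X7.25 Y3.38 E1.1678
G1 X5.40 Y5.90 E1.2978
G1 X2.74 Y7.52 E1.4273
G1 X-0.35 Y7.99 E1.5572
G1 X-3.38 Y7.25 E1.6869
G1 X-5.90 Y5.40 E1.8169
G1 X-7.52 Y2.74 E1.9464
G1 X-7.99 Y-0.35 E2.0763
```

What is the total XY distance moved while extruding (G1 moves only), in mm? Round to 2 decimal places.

49.94 mm

Sum the Euclidean lengths of each G1 segment: total = 49.94 mm.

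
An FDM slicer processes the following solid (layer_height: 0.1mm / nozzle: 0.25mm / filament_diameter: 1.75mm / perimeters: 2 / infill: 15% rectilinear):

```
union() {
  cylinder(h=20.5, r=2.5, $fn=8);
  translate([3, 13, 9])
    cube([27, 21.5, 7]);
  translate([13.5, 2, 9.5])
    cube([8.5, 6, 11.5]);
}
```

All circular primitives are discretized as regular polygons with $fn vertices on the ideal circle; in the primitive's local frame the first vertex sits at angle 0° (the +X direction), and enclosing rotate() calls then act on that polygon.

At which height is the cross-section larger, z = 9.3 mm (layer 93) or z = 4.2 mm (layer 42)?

layer 93 (z = 9.3 mm)

Layer 93 (z = 9.3): the r=2.5 cylinder gives a regular 8-gon of circumradius 2.5 (constant along its height) (area = (8/2)·2.500²·sin(360°/8) = 17.68 mm²); the cube at (3, 13) is present — its section is the full 27×21.5 rectangle (area 580.50 mm²); the cube at (13.5, 2) does not reach this height (z outside [9.5, 21]); Taking the union: the 2 present regions are separate (no shared area or edge), so areas and boundary lengths simply add and each stays a separate island — area = 598.18 mm². So its area = 598.18 mm². Layer 42 (z = 4.2): the cylinder: section is a regular 8-gon, circumradius r=2.5 (area = (8/2)·2.500²·sin(360°/8) = 17.68 mm²); the cube at (3, 13) is absent (z outside [9, 16]); the cube at (13.5, 2) is absent (z outside [9.5, 21]); Combining (union): only the r=2.5 cylinder is present, so the union is just that shape — area = 17.68 mm². So its area = 17.68 mm². Layer 93 is larger (598.18 vs 17.68 mm²).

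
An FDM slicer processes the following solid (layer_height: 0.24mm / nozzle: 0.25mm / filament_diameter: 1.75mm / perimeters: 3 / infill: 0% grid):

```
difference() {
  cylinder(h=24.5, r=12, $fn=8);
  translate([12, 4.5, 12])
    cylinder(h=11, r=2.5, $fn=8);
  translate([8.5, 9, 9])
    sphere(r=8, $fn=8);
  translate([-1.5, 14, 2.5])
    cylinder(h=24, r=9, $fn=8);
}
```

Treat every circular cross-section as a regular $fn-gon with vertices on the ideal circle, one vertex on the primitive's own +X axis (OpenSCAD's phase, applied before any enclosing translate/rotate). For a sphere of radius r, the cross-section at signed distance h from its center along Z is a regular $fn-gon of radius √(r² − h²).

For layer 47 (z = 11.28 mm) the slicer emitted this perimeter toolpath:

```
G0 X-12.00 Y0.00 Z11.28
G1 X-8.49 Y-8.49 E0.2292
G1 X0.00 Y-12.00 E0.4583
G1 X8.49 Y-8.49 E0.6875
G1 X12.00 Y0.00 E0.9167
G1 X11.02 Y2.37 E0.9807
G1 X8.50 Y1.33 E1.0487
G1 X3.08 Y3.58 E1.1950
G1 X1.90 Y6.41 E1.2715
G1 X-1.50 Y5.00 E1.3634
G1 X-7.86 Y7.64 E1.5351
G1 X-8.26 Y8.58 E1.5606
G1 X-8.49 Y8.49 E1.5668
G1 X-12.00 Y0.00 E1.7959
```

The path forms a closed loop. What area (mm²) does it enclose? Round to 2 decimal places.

Apply the shoelace formula to the sequence of (X, Y) vertices; enclosed area = 308.48 mm².

308.48 mm²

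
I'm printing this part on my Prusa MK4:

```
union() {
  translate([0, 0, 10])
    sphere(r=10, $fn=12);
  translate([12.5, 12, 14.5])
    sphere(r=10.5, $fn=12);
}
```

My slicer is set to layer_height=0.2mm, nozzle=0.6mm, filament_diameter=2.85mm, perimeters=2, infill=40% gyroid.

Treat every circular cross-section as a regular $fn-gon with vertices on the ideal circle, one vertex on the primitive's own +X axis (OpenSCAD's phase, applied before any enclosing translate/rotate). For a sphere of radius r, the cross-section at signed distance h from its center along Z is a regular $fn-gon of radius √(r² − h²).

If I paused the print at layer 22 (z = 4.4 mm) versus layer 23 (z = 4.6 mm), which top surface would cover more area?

Layer 22 (z = 4.4): the sphere: section is a regular 12-gon, circumradius = √(r²−h²) = √(10²−5.6²) = 8.285 (area = (12/2)·8.285²·sin(360°/12) = 205.92 mm²); the sphere at (12.5, 12): section is a regular 12-gon, circumradius = √(r²−h²) = √(10.5²−10.1²) = 2.871 (area = (12/2)·2.871²·sin(360°/12) = 24.72 mm²); Combining (union): the 2 present regions are separate (no shared area or edge), so areas and boundary lengths simply add and each stays a separate island — area = 230.64 mm². So its area = 230.64 mm². Layer 23 (z = 4.6): the sphere: section is a regular 12-gon, circumradius = √(r²−h²) = √(10²−5.4²) = 8.417 (area = (12/2)·8.417²·sin(360°/12) = 212.52 mm²); the r=10.5 sphere at (12.5, 12) slices to a regular 12-gon of circumradius 3.499 (√(r²−h²) with h=9.9 from center) (area = (12/2)·3.499²·sin(360°/12) = 36.72 mm²); Merging all regions: the 2 present regions are separate (no shared area or edge), so areas and boundary lengths simply add and each stays a separate island — area = 249.24 mm². So its area = 249.24 mm². Layer 23 is larger (249.24 vs 230.64 mm²).

layer 23 (z = 4.6 mm)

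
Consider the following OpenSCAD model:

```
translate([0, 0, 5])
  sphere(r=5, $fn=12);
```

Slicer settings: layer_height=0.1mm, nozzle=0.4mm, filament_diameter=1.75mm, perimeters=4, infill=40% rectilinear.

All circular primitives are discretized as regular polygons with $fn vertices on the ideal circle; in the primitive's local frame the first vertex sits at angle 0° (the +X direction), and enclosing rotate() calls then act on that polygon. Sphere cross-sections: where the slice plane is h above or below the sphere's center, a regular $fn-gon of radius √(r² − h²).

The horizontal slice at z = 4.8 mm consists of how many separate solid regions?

1

At z = 4.8 mm: the r=5 sphere contributes a regular 12-gon of circumradius √(5²−0.2²) = 4.996. The result has 1 disconnected region.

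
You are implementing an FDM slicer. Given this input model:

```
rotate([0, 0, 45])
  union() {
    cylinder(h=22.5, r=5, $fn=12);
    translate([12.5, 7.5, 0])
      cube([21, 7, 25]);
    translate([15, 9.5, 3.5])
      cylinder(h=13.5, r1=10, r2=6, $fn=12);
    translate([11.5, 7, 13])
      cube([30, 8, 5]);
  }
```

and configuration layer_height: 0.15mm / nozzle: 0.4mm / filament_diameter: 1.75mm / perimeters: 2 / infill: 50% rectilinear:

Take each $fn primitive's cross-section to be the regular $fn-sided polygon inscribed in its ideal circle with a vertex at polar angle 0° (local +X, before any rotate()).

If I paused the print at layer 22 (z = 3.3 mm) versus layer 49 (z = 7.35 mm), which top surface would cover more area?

Layer 22 (z = 3.3): the r=5 cylinder contributes a regular 12-gon of circumradius 5 (area = (12/2)·5.000²·sin(360°/12) = 75.00 mm²); the 21×7 cube at (12.5, 7.5) contributes its full rectangle (area 147.00 mm²); the cone at (15, 9.5) does not reach this height (z outside [3.5, 17]); the cube at (11.5, 7) is absent (z outside [13, 18]); Taking the union: the 2 present regions are separate (no shared area or edge), so areas and boundary lengths simply add and each stays a separate island — area = 222.00 mm²; (rotated 45° about Z; rotation is an isometry so areas/perimeters/island counts are preserved). So its area = 222.00 mm². Layer 49 (z = 7.35): the r=5 cylinder contributes a regular 12-gon of circumradius 5 (area = (12/2)·5.000²·sin(360°/12) = 75.00 mm²); the cube at (12.5, 7.5) is present — its section is the full 21×7 rectangle (area 147.00 mm²); the cone at (15, 9.5): at t=0.285 of its height the radius interpolates to r₁+(r₂−r₁)t = 8.859, giving a regular 12-gon of that circumradius (area = (12/2)·8.859²·sin(360°/12) = 235.46 mm²); the cube at (11.5, 7) is not intersected at this z (z outside [13, 18]); Taking the union: the regions partially overlap — summed areas 457.46 mm² minus the doubly-counted overlap 75.51 mm² gives 381.95 mm² — area = 381.95 mm²; (rotated 45° about Z; rotation is an isometry so areas/perimeters/island counts are preserved). So its area = 381.95 mm². Layer 49 is larger (381.95 vs 222.00 mm²).

layer 49 (z = 7.35 mm)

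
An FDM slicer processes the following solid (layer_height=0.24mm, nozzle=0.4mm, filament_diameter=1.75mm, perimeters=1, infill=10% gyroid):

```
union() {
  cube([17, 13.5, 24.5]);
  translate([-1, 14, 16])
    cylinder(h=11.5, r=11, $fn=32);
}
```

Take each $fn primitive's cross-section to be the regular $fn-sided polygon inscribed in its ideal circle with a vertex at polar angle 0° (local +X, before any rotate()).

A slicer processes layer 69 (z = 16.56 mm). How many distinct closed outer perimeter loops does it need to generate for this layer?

1

At z = 16.56 mm: the 17×13.5 cube contributes its full rectangle; the r=11 cylinder at (-1, 14) contributes a regular 32-gon of circumradius 11; Taking the union: the regions partially overlap (shared area 78.49 mm²), so overlapping operands fuse into one piece — 1 connected region. The result has 1 disconnected region.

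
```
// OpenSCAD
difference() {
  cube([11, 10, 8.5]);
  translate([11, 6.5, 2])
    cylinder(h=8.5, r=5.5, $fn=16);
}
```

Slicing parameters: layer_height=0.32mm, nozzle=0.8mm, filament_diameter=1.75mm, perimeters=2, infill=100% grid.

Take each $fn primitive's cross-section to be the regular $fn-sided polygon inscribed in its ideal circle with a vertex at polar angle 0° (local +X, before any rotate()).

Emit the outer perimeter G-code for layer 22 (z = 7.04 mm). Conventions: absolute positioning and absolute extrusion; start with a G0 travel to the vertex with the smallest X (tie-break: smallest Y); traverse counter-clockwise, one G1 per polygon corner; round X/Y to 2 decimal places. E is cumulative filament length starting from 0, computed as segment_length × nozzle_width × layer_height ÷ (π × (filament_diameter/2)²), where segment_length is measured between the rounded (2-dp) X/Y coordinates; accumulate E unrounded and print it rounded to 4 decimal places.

G0 X0.00 Y0.00 Z7.04
G1 X11.00 Y0.00 E1.1708
G1 X11.00 Y1.00 E1.2772
G1 X8.90 Y1.42 E1.5051
G1 X7.11 Y2.61 E1.7339
G1 X5.92 Y4.40 E1.9627
G1 X5.50 Y6.50 E2.1906
G1 X5.92 Y8.60 E2.4185
G1 X6.85 Y10.00 E2.5974
G1 X0.00 Y10.00 E3.3265
G1 X0.00 Y0.00 E4.3908

At z = 7.04 mm: the 11×10 cube contributes its full rectangle; the cylinder at (11, 6.5): section is a regular 16-gon, circumradius r=5.5; Taking the first minus the rest: starting from the 11×10 cube, the r=5.5 cylinder at (11, 6.5) partially overlaps it — only the 40.73 mm² overlap (of its 92.61 mm²) is removed, clipping the outline — 1 connected region. The outline is a single polygon with 10 vertices. Extrusion per mm of travel: 0.8 × 0.32 / (π × 0.875²) = 0.106432. Accumulating E over each segment gives final E = 4.3908.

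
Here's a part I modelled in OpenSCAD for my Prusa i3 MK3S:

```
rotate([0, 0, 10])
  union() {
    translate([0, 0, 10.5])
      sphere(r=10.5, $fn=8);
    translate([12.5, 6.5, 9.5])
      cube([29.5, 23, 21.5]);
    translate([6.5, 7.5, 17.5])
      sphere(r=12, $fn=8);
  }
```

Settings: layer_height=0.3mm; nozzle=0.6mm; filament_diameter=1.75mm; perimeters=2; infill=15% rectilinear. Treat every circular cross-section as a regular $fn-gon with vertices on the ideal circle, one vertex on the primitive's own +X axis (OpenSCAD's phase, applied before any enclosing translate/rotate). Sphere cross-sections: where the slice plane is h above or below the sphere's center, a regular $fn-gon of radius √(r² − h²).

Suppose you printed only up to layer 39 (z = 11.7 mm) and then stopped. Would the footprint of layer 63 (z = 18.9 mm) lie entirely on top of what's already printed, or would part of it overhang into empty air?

part overhangs

Compare the two slices. At z = 11.7: the r=10.5 sphere slices to a regular 8-gon of circumradius 10.431 (√(r²−h²) with h=1.2 from center) (area = (8/2)·10.431²·sin(360°/8) = 307.76 mm²); the cube at (12.5, 6.5) (footprint 29.5×23) is included at this height (area 678.50 mm²); the sphere at (6.5, 7.5): section is a regular 8-gon, circumradius = √(r²−h²) = √(12²−5.8²) = 10.505 (area = (8/2)·10.505²·sin(360°/8) = 312.15 mm²); Taking the union: the regions partially overlap — summed areas 1298.41 mm² minus the doubly-counted overlap 149.14 mm² gives 1149.27 mm² — area = 1149.27 mm²; (whole slice rotated 10° about Z — lengths, areas and connectivity unchanged). At z = 18.9: the sphere: section is a regular 8-gon, circumradius = √(r²−h²) = √(10.5²−8.4²) = 6.300 (area = (8/2)·6.300²·sin(360°/8) = 112.26 mm²); the cube at (12.5, 6.5) is present — its section is the full 29.5×23 rectangle (area 678.50 mm²); the sphere at (6.5, 7.5): section is a regular 8-gon, circumradius = √(r²−h²) = √(12²−1.4²) = 11.918 (area = (8/2)·11.918²·sin(360°/8) = 401.75 mm²); Merging all regions: the regions partially overlap — summed areas 1192.51 mm² minus the doubly-counted overlap 107.17 mm² gives 1085.34 mm² — area = 1085.34 mm²; (whole slice rotated 10° about Z — lengths, areas and connectivity unchanged). Checking containment: at z = 18.9 the cross-section extends beyond the z = 11.7 cross-section by about 46.11 mm².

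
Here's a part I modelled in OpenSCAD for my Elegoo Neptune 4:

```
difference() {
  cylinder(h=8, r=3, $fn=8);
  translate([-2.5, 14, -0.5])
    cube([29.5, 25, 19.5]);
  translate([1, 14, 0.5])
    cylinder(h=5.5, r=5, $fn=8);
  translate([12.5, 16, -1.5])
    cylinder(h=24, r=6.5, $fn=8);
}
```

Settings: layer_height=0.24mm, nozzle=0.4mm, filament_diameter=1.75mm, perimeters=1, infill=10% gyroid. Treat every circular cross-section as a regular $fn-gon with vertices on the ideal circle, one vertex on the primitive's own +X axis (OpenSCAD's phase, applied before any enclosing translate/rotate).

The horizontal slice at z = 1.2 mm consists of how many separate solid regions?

At z = 1.2 mm: the r=3 cylinder contributes a regular 8-gon of circumradius 3; the cube at (-2.5, 14) is present — its section is the full 29.5×25 rectangle; the cylinder at (1, 14): section is a regular 8-gon, circumradius r=5; the r=6.5 cylinder at (12.5, 16) gives a regular 8-gon of circumradius 6.5 (constant along its height); After the difference (first − rest): starting from the r=3 cylinder, the 29.5×25 cube at (-2.5, 14) misses the remaining region (no effect); the r=5 cylinder at (1, 14) misses the remaining region (no effect); the r=6.5 cylinder at (12.5, 16) misses the remaining region (no effect) — 1 connected region. The result has 1 disconnected region.

1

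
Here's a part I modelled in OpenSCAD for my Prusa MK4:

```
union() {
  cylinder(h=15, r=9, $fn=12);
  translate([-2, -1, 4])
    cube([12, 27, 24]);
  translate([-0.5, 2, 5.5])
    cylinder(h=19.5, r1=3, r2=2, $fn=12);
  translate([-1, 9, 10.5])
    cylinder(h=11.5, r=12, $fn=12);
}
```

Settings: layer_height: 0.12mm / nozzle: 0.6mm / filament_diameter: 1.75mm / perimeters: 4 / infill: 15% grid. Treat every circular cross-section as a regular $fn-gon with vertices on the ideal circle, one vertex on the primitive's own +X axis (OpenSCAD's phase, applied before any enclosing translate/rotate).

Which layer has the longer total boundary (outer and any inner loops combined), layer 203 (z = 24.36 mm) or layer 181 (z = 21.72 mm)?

layer 181 (z = 21.72 mm)

Layer 203 (z = 24.36): the cylinder is not intersected at this z (z outside [0, 15]); the 12×27 cube at (-2, -1) contributes its full rectangle (perimeter 78.00 mm); the cone at (-0.5, 2) (r1=3→r2=2) has section circumradius 2.033 here — a regular 12-gon (perimeter = 2·12·2.033·sin(180°/12) = 12.63 mm); the cylinder at (-1, 9) is not intersected at this z (z outside [10.5, 22]); Combining (union): the regions partially overlap (shared area 11.52 mm²), so the edge portions inside another operand are dropped and the merged outline is re-measured after clipping — boundary = 78.29 mm. So its perimeter = 78.29 mm. Layer 181 (z = 21.72): the cylinder does not reach this height (z outside [0, 15]); the cube at (-2, -1) (footprint 12×27) is included at this height (perimeter 78.00 mm); the cone at (-0.5, 2): at t=0.832 of its height the radius interpolates to r₁+(r₂−r₁)t = 2.168, giving a regular 12-gon of that circumradius (perimeter = 2·12·2.168·sin(180°/12) = 13.47 mm); the cylinder at (-1, 9): section is a regular 12-gon, circumradius r=12 (perimeter = 2·12·12.000·sin(180°/12) = 74.54 mm); Taking the union: the regions partially overlap (shared area 240.98 mm²), so the edge portions inside another operand are dropped and the merged outline is re-measured after clipping — boundary = 92.14 mm. So its perimeter = 92.14 mm. Layer 181 is larger (92.14 vs 78.29 mm).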